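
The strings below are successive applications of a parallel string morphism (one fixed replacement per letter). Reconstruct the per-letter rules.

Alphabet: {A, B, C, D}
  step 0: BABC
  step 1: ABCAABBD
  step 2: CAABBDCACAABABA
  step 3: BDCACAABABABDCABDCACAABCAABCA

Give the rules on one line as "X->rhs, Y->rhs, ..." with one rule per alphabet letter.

A->CA, B->AB, C->BD, D->A

  step 2 ⇒ step 3: CAABBDCACAABABA ⇒ BD·CA·CA·AB·AB·A·BD·CA·BD·CA·CA·AB·CA·AB·CA
    A ↦ CA
    B ↦ AB
    C ↦ BD
    D ↦ A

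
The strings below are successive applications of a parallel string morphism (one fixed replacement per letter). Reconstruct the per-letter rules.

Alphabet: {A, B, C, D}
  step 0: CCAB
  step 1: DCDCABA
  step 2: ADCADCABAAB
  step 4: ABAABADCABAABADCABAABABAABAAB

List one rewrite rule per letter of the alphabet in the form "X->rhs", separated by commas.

A->AB, B->A, C->DC, D->A

  step 1 ⇒ step 2: DCDCABA ⇒ A·DC·A·DC·AB·A·AB
    A ↦ AB
    B ↦ A
    C ↦ DC
    D ↦ A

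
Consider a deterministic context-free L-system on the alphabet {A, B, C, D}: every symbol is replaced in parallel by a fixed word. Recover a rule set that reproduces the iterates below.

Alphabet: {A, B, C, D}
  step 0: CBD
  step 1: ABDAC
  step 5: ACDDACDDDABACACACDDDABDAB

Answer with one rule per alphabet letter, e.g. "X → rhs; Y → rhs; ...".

A->D, B->D, C->AB, D->AC

  step 0 ⇒ step 1: CBD ⇒ AB·D·AC
    B ↦ D
    C ↦ AB
    D ↦ AC
    A ↦ D  (constrained at step 1)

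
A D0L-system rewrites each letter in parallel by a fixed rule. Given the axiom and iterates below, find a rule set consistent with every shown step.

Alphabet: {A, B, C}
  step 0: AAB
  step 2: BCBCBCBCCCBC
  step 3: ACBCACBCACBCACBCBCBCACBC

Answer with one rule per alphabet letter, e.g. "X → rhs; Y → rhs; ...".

A->CC, B->AC, C->BC

  step 2 ⇒ step 3: BCBCBCBCCCBC ⇒ AC·BC·AC·BC·AC·BC·AC·BC·BC·BC·AC·BC
    B ↦ AC
    C ↦ BC
    A ↦ CC  (constrained at step 0)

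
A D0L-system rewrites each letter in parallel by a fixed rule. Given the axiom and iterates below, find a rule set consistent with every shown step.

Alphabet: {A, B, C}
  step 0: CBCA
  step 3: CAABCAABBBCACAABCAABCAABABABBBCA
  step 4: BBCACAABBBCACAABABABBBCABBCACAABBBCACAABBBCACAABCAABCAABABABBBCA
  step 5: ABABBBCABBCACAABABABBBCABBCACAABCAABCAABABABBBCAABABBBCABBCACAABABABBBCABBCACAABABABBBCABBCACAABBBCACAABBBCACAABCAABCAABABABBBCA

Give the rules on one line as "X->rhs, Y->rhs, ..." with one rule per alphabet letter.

A->CA, B->AB, C->BB

  step 4 ⇒ step 5: BBCACAABBBCACAABABABBBCABBCACAABBBCACAABBBCACAABCAABCAABABABBBCA ⇒ AB·AB·BB·CA·BB·CA·CA·AB·AB·AB·BB·CA·BB·CA·CA·AB·CA·AB·CA·AB·AB·AB·BB·CA·AB·AB·BB·CA·BB·CA·CA·AB·AB·AB·BB·CA·BB·CA·CA·AB·AB·AB·BB·CA·BB·CA·CA·AB·BB·CA·CA·AB·BB·CA·CA·AB·CA·AB·CA·AB·AB·AB·BB·CA
    A ↦ CA
    B ↦ AB
    C ↦ BB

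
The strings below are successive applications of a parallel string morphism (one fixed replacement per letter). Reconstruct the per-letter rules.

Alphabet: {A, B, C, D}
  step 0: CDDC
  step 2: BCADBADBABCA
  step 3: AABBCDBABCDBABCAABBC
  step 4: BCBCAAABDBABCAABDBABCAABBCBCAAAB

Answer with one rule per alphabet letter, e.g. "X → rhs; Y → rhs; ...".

  step 3 ⇒ step 4: AABBCDBABCDBABCAABBC ⇒ BC·BC·A·A·AB·DB·A·BC·A·AB·DB·A·BC·A·AB·BC·BC·A·A·AB
    A ↦ BC
    B ↦ A
    C ↦ AB
    D ↦ DB

A->BC, B->A, C->AB, D->DB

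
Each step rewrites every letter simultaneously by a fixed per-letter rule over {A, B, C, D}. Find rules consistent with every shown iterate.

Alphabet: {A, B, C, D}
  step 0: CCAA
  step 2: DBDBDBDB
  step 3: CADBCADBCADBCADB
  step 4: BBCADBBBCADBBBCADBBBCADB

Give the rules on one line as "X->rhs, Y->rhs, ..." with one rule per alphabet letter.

A->B, B->DB, C->B, D->CA

  step 3 ⇒ step 4: CADBCADBCADBCADB ⇒ B·B·CA·DB·B·B·CA·DB·B·B·CA·DB·B·B·CA·DB
    A ↦ B
    B ↦ DB
    C ↦ B
    D ↦ CA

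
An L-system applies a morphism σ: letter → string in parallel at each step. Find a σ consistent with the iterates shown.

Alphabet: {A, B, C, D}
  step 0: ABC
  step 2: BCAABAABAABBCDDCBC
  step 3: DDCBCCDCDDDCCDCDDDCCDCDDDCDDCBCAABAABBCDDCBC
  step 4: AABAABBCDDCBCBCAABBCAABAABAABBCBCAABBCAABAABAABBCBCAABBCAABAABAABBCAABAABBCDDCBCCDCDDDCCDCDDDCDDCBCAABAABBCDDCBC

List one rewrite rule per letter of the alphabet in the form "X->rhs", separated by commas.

  step 3 ⇒ step 4: DDCBCCDCDDDCCDCDDDCCDCDDDCDDCBCAABAABBCDDCBC ⇒ AAB·AAB·BC·DDC·BC·BC·AAB·BC·AAB·AAB·AAB·BC·BC·AAB·BC·AAB·AAB·AAB·BC·BC·AAB·BC·AAB·AAB·AAB·BC·AAB·AAB·BC·DDC·BC·CD·CD·DDC·CD·CD·DDC·DDC·BC·AAB·AAB·BC·DDC·BC
    A ↦ CD
    B ↦ DDC
    C ↦ BC
    D ↦ AAB

A->CD, B->DDC, C->BC, D->AAB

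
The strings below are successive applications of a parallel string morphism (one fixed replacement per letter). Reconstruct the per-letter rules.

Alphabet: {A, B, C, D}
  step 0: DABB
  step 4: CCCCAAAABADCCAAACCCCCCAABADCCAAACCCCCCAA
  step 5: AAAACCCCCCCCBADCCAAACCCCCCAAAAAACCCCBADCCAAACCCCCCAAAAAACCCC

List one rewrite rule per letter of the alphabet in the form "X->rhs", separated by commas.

  step 4 ⇒ step 5: CCCCAAAABADCCAAACCCCCCAABADCCAAACCCCCCAA ⇒ A·A·A·A·CC·CC·CC·CC·BAD·CC·A·A·A·CC·CC·CC·A·A·A·A·A·A·CC·CC·BAD·CC·A·A·A·CC·CC·CC·A·A·A·A·A·A·CC·CC
    A ↦ CC
    B ↦ BAD
    C ↦ A
    D ↦ A

A->CC, B->BAD, C->A, D->A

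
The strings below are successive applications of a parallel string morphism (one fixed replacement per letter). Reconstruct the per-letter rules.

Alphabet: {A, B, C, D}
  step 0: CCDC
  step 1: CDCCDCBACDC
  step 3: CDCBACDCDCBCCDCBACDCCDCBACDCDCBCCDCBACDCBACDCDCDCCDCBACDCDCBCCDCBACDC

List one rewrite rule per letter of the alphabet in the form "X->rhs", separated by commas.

  step 0 ⇒ step 1: CCDC ⇒ CDC·CDC·BA·CDC
    C ↦ CDC
    D ↦ BA
    A ↦ CBC  (constrained at step 1)
    B ↦ D  (constrained at step 1)

A->CBC, B->D, C->CDC, D->BA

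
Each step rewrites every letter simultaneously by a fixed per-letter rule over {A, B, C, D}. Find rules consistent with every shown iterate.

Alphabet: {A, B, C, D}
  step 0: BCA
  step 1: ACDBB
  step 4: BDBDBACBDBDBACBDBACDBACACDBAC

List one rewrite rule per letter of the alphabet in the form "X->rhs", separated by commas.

  step 0 ⇒ step 1: BCA ⇒ AC·DB·B
    A ↦ B
    B ↦ AC
    C ↦ DB
    D ↦ DB  (constrained at step 1)

A->B, B->AC, C->DB, D->DB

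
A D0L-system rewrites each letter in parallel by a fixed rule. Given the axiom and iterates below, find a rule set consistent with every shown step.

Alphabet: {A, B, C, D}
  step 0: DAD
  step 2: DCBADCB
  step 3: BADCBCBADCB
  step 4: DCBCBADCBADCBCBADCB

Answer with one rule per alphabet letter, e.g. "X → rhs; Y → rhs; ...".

A->C, B->DCB, C->A, D->B

  step 3 ⇒ step 4: BADCBCBADCB ⇒ DCB·C·B·A·DCB·A·DCB·C·B·A·DCB
    A ↦ C
    B ↦ DCB
    C ↦ A
    D ↦ B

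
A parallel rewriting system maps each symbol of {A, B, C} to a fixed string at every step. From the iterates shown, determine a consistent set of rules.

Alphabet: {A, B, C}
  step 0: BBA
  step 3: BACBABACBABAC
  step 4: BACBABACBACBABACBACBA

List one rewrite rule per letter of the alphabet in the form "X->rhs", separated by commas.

  step 3 ⇒ step 4: BACBABACBABAC ⇒ BA·C·BA·BA·C·BA·C·BA·BA·C·BA·C·BA
    A ↦ C
    B ↦ BA
    C ↦ BA

A->C, B->BA, C->BA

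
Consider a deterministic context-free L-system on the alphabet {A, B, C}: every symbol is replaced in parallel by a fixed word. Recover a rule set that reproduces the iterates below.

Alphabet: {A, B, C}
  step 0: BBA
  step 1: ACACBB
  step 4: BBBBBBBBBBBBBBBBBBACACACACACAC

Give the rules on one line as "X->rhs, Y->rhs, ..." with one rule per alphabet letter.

A->BB, B->AC, C->B

  step 0 ⇒ step 1: BBA ⇒ AC·AC·BB
    A ↦ BB
    B ↦ AC
    C ↦ B  (constrained at step 1)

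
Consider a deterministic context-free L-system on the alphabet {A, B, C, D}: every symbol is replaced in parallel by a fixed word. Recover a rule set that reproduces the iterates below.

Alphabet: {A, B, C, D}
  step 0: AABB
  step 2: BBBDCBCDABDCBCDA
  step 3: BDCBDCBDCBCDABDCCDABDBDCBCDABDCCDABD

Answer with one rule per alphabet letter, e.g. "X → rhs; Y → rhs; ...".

A->D, B->BDC, C->CDA, D->B

  step 2 ⇒ step 3: BBBDCBCDABDCBCDA ⇒ BDC·BDC·BDC·B·CDA·BDC·CDA·B·D·BDC·B·CDA·BDC·CDA·B·D
    A ↦ D
    B ↦ BDC
    C ↦ CDA
    D ↦ B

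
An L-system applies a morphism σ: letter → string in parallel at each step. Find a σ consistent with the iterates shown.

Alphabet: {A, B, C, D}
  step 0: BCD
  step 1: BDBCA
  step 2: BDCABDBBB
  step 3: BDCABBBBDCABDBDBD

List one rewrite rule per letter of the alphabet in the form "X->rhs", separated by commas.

  step 2 ⇒ step 3: BDCABDBBB ⇒ BD·CA·B·BB·BD·CA·BD·BD·BD
    A ↦ BB
    B ↦ BD
    C ↦ B
    D ↦ CA

A->BB, B->BD, C->B, D->CA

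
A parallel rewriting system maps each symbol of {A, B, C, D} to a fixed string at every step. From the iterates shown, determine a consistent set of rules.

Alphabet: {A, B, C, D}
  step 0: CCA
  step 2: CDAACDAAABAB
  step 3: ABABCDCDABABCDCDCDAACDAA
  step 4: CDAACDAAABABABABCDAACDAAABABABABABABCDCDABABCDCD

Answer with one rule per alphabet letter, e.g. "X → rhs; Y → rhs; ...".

  step 3 ⇒ step 4: ABABCDCDABABCDCDCDAACDAA ⇒ CD·AA·CD·AA·AB·AB·AB·AB·CD·AA·CD·AA·AB·AB·AB·AB·AB·AB·CD·CD·AB·AB·CD·CD
    A ↦ CD
    B ↦ AA
    C ↦ AB
    D ↦ AB

A->CD, B->AA, C->AB, D->AB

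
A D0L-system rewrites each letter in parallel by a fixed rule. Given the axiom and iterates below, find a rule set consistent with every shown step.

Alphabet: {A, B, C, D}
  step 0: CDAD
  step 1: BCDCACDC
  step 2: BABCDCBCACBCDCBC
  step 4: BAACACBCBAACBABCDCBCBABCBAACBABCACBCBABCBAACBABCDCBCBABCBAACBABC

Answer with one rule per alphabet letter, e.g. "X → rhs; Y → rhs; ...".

A->AC, B->BA, C->BC, D->DC

  step 1 ⇒ step 2: BCDCACDC ⇒ BA·BC·DC·BC·AC·BC·DC·BC
    A ↦ AC
    B ↦ BA
    C ↦ BC
    D ↦ DC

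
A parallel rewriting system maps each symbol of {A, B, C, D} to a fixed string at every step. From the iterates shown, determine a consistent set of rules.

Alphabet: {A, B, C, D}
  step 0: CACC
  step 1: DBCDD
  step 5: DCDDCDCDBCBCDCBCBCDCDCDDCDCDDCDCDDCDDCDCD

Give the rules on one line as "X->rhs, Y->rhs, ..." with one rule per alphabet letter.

A->BC, B->AA, C->D, D->DC

  step 0 ⇒ step 1: CACC ⇒ D·BC·D·D
    A ↦ BC
    C ↦ D
    B ↦ AA  (constrained at step 1)
    D ↦ DC  (constrained at step 1)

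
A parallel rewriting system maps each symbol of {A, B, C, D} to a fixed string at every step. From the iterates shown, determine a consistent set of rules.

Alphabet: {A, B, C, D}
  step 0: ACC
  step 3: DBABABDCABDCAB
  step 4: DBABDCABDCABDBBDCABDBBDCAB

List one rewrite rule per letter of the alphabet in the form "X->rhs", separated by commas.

A->DC, B->AB, C->B, D->DB

  step 3 ⇒ step 4: DBABABDCABDCAB ⇒ DB·AB·DC·AB·DC·AB·DB·B·DC·AB·DB·B·DC·AB
    A ↦ DC
    B ↦ AB
    C ↦ B
    D ↦ DB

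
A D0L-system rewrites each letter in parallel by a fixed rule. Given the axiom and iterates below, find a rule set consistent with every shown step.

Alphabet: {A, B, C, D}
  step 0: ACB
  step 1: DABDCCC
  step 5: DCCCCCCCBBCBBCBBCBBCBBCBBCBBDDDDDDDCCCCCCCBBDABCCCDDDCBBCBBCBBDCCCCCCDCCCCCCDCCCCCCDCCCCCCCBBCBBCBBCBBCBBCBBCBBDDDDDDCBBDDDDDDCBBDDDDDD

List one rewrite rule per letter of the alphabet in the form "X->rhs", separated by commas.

  step 0 ⇒ step 1: ACB ⇒ DAB·D·CCC
    A ↦ DAB
    B ↦ CCC
    C ↦ D
    D ↦ CBB  (constrained at step 1)

A->DAB, B->CCC, C->D, D->CBB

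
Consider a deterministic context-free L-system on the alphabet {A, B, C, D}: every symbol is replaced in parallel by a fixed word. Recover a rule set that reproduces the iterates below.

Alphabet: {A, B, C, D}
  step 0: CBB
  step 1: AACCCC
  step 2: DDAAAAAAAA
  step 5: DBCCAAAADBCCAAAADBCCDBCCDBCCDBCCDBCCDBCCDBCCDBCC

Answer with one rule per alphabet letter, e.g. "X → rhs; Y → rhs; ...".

A->D, B->CC, C->AA, D->DB

  step 1 ⇒ step 2: AACCCC ⇒ D·D·AA·AA·AA·AA
    A ↦ D
    C ↦ AA
  step 0 ⇒ step 1: CBB ⇒ AA·CC·CC
    B ↦ CC
    D ↦ DB  (constrained at step 2)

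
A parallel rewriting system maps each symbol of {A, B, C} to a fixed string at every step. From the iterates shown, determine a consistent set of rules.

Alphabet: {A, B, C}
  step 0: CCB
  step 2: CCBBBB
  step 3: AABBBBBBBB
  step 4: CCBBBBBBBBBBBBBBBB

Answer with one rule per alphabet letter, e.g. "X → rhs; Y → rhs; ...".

  step 3 ⇒ step 4: AABBBBBBBB ⇒ C·C·BB·BB·BB·BB·BB·BB·BB·BB
    A ↦ C
    B ↦ BB
  step 2 ⇒ step 3: CCBBBB ⇒ A·A·BB·BB·BB·BB
    C ↦ A

A->C, B->BB, C->A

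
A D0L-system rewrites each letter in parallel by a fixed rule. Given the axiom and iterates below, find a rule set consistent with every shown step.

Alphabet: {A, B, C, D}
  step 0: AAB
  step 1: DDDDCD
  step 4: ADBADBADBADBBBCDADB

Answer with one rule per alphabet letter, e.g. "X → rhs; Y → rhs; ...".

  step 0 ⇒ step 1: AAB ⇒ DD·DD·CD
    A ↦ DD
    B ↦ CD
    C ↦ AD  (constrained at step 1)
    D ↦ B  (constrained at step 1)

A->DD, B->CD, C->AD, D->B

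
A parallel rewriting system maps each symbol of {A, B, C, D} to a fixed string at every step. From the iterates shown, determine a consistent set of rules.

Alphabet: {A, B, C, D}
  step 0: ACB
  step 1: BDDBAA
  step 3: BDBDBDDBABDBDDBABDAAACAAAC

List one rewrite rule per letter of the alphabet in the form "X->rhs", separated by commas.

  step 0 ⇒ step 1: ACB ⇒ BD·DBA·A
    A ↦ BD
    B ↦ A
    C ↦ DBA
    D ↦ AAC  (constrained at step 1)

A->BD, B->A, C->DBA, D->AAC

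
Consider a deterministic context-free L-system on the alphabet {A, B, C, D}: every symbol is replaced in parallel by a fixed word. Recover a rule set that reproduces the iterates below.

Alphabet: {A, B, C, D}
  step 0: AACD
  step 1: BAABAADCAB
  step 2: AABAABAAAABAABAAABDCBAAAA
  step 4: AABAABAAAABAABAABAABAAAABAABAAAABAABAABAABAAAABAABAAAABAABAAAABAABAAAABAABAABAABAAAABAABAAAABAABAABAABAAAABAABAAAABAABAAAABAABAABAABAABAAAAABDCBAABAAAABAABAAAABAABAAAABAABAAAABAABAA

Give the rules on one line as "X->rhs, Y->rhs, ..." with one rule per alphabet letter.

  step 1 ⇒ step 2: BAABAADCAB ⇒ AA·BAA·BAA·AA·BAA·BAA·AB·DC·BAA·AA
    A ↦ BAA
    B ↦ AA
    C ↦ DC
    D ↦ AB

A->BAA, B->AA, C->DC, D->AB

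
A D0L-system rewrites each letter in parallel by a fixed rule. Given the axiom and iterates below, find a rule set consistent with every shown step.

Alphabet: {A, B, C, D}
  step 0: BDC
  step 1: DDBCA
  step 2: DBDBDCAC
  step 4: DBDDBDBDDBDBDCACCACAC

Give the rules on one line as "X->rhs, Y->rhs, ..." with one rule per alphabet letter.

A->C, B->D, C->CA, D->DB

  step 1 ⇒ step 2: DDBCA ⇒ DB·DB·D·CA·C
    A ↦ C
    B ↦ D
    C ↦ CA
    D ↦ DB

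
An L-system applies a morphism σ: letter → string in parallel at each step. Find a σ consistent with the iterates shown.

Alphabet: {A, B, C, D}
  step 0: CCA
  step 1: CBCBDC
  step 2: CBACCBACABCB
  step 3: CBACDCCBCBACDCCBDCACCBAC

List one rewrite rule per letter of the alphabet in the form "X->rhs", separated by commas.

A->DC, B->AC, C->CB, D->AB

  step 2 ⇒ step 3: CBACCBACABCB ⇒ CB·AC·DC·CB·CB·AC·DC·CB·DC·AC·CB·AC
    A ↦ DC
    B ↦ AC
    C ↦ CB
  step 1 ⇒ step 2: CBCBDC ⇒ CB·AC·CB·AC·AB·CB
    D ↦ AB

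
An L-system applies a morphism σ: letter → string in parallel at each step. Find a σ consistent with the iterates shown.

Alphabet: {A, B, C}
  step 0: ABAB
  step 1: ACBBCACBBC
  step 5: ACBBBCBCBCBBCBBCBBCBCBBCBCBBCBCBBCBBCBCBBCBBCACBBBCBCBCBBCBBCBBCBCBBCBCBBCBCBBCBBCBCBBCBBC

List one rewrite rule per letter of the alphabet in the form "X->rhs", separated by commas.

A->ACB, B->BC, C->B

  step 0 ⇒ step 1: ABAB ⇒ ACB·BC·ACB·BC
    A ↦ ACB
    B ↦ BC
    C ↦ B  (constrained at step 1)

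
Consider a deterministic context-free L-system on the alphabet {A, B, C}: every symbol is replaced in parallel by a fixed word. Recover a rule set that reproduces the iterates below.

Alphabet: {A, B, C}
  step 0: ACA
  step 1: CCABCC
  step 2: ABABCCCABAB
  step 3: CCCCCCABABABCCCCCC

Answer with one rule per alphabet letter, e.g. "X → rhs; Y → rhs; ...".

  step 2 ⇒ step 3: ABABCCCABAB ⇒ CC·C·CC·C·AB·AB·AB·CC·C·CC·C
    A ↦ CC
    B ↦ C
    C ↦ AB

A->CC, B->C, C->AB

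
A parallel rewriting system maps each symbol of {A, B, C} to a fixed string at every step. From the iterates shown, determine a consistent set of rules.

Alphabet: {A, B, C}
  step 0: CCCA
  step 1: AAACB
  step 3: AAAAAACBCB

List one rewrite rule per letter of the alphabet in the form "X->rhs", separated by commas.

  step 0 ⇒ step 1: CCCA ⇒ A·A·A·CB
    A ↦ CB
    C ↦ A
    B ↦ A  (constrained at step 1)

A->CB, B->A, C->A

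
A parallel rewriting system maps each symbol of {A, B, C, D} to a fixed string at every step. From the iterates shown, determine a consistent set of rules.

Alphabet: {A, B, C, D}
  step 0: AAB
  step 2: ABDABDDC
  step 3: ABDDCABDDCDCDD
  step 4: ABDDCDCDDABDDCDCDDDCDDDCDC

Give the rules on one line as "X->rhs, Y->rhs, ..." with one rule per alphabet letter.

A->AB, B->D, C->DD, D->DC

  step 3 ⇒ step 4: ABDDCABDDCDCDD ⇒ AB·D·DC·DC·DD·AB·D·DC·DC·DD·DC·DD·DC·DC
    A ↦ AB
    B ↦ D
    C ↦ DD
    D ↦ DC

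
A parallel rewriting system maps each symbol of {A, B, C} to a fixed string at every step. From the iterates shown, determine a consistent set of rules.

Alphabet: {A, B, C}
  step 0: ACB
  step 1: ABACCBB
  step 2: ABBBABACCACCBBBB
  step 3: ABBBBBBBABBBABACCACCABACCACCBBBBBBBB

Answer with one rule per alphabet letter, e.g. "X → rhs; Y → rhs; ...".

  step 2 ⇒ step 3: ABBBABACCACCBBBB ⇒ AB·BB·BB·BB·AB·BB·AB·ACC·ACC·AB·ACC·ACC·BB·BB·BB·BB
    A ↦ AB
    B ↦ BB
    C ↦ ACC

A->AB, B->BB, C->ACC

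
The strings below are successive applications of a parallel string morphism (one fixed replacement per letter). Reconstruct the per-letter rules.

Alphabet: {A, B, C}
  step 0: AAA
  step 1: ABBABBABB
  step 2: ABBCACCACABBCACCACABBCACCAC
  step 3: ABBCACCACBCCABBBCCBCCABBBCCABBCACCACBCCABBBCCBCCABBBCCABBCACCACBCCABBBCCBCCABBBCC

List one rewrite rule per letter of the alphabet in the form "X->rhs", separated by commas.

A->ABB, B->CAC, C->BCC

  step 2 ⇒ step 3: ABBCACCACABBCACCACABBCACCAC ⇒ ABB·CAC·CAC·BCC·ABB·BCC·BCC·ABB·BCC·ABB·CAC·CAC·BCC·ABB·BCC·BCC·ABB·BCC·ABB·CAC·CAC·BCC·ABB·BCC·BCC·ABB·BCC
    A ↦ ABB
    B ↦ CAC
    C ↦ BCC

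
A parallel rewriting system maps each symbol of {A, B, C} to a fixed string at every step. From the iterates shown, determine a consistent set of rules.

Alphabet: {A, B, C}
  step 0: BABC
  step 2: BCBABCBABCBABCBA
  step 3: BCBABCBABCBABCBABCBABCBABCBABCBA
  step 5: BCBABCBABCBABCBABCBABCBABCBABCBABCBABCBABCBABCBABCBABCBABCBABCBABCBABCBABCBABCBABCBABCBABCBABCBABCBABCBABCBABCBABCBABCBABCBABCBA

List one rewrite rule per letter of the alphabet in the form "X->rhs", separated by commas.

A->BA, B->BC, C->BA

  step 2 ⇒ step 3: BCBABCBABCBABCBA ⇒ BC·BA·BC·BA·BC·BA·BC·BA·BC·BA·BC·BA·BC·BA·BC·BA
    A ↦ BA
    B ↦ BC
    C ↦ BA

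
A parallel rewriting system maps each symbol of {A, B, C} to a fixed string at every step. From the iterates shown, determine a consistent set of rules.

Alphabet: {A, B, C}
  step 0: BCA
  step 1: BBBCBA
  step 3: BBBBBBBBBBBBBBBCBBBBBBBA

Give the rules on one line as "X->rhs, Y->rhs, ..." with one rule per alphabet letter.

  step 0 ⇒ step 1: BCA ⇒ BB·BC·BA
    A ↦ BA
    B ↦ BB
    C ↦ BC

A->BA, B->BB, C->BC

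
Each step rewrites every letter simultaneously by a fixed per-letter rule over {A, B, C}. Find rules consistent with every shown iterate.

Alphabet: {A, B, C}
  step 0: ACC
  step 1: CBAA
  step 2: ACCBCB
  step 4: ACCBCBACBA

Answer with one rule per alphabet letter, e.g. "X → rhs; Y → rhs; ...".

  step 1 ⇒ step 2: CBAA ⇒ A·C·CB·CB
    A ↦ CB
    B ↦ C
    C ↦ A

A->CB, B->C, C->A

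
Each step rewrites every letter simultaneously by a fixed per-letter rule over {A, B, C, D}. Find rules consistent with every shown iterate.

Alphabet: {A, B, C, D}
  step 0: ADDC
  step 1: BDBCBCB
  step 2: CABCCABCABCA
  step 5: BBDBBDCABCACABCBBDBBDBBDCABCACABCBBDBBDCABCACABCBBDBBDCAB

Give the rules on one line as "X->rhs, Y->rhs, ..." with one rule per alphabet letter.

A->BD, B->CA, C->B, D->BC

  step 1 ⇒ step 2: BDBCBCB ⇒ CA·BC·CA·B·CA·B·CA
    B ↦ CA
    C ↦ B
    D ↦ BC
  step 0 ⇒ step 1: ADDC ⇒ BD·BC·BC·B
    A ↦ BD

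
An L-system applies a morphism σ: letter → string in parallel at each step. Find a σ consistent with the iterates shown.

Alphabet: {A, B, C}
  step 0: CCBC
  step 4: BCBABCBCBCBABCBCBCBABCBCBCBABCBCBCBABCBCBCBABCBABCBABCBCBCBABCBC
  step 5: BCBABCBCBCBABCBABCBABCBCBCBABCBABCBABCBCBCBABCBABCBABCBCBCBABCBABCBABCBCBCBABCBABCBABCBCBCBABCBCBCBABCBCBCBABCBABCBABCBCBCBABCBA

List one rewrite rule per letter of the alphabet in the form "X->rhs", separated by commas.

  step 4 ⇒ step 5: BCBABCBCBCBABCBCBCBABCBCBCBABCBCBCBABCBCBCBABCBABCBABCBCBCBABCBC ⇒ BC·BA·BC·BC·BC·BA·BC·BA·BC·BA·BC·BC·BC·BA·BC·BA·BC·BA·BC·BC·BC·BA·BC·BA·BC·BA·BC·BC·BC·BA·BC·BA·BC·BA·BC·BC·BC·BA·BC·BA·BC·BA·BC·BC·BC·BA·BC·BC·BC·BA·BC·BC·BC·BA·BC·BA·BC·BA·BC·BC·BC·BA·BC·BA
    A ↦ BC
    B ↦ BC
    C ↦ BA

A->BC, B->BC, C->BA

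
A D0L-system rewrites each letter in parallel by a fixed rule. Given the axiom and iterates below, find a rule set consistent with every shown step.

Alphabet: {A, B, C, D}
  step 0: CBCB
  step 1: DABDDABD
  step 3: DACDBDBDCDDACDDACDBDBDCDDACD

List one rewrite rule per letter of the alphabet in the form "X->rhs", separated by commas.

A->B, B->BD, C->DA, D->CD

  step 0 ⇒ step 1: CBCB ⇒ DA·BD·DA·BD
    B ↦ BD
    C ↦ DA
    A ↦ B  (constrained at step 1)
    D ↦ CD  (constrained at step 1)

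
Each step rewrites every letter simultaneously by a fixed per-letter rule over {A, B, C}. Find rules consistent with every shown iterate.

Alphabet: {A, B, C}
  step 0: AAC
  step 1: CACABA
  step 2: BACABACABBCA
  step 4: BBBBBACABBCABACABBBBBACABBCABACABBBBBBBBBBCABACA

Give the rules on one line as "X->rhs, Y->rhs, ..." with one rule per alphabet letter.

A->CA, B->BB, C->BA

  step 1 ⇒ step 2: CACABA ⇒ BA·CA·BA·CA·BB·CA
    A ↦ CA
    B ↦ BB
    C ↦ BA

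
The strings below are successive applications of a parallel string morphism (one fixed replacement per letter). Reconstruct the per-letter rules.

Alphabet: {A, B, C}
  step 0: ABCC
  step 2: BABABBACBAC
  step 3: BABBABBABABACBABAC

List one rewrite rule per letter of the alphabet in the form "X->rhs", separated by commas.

  step 2 ⇒ step 3: BABABBACBAC ⇒ BA·B·BA·B·BA·BA·B·AC·BA·B·AC
    A ↦ B
    B ↦ BA
    C ↦ AC

A->B, B->BA, C->AC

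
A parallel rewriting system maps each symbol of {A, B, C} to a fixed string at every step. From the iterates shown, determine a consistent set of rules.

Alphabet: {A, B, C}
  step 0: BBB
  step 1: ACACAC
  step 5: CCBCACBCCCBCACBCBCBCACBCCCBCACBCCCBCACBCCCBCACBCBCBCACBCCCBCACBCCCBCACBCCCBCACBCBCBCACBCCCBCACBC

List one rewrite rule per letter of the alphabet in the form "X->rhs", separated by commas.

  step 0 ⇒ step 1: BBB ⇒ AC·AC·AC
    B ↦ AC
    A ↦ CC  (constrained at step 1)
    C ↦ BC  (constrained at step 1)

A->CC, B->AC, C->BC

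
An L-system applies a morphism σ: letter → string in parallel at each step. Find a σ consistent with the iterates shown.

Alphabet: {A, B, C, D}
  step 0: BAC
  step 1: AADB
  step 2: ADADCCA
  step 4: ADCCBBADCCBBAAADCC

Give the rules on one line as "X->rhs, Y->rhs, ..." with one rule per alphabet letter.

  step 1 ⇒ step 2: AADB ⇒ AD·AD·CC·A
    A ↦ AD
    B ↦ A
    D ↦ CC
  step 0 ⇒ step 1: BAC ⇒ A·AD·B
    C ↦ B

A->AD, B->A, C->B, D->CC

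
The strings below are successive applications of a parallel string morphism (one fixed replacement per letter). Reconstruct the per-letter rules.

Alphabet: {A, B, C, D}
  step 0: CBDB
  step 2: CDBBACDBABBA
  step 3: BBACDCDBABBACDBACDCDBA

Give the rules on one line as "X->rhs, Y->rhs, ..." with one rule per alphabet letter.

  step 2 ⇒ step 3: CDBBACDBABBA ⇒ B·BA·CD·CD·BA·B·BA·CD·BA·CD·CD·BA
    A ↦ BA
    B ↦ CD
    C ↦ B
    D ↦ BA

A->BA, B->CD, C->B, D->BA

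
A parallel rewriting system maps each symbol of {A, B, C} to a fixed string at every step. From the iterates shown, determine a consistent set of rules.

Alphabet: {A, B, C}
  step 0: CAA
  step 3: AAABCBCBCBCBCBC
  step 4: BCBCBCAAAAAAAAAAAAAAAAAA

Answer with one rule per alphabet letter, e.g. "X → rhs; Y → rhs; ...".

A->BC, B->AA, C->A

  step 3 ⇒ step 4: AAABCBCBCBCBCBC ⇒ BC·BC·BC·AA·A·AA·A·AA·A·AA·A·AA·A·AA·A
    A ↦ BC
    B ↦ AA
    C ↦ A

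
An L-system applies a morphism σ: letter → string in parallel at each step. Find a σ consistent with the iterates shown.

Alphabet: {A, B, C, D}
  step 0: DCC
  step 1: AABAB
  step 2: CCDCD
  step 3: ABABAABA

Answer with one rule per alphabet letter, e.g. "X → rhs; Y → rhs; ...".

A->C, B->D, C->AB, D->A

  step 2 ⇒ step 3: CCDCD ⇒ AB·AB·A·AB·A
    C ↦ AB
    D ↦ A
  step 1 ⇒ step 2: AABAB ⇒ C·C·D·C·D
    A ↦ C
  step 1 ⇒ step 2: AABAB ⇒ C·C·D·C·D
    B ↦ D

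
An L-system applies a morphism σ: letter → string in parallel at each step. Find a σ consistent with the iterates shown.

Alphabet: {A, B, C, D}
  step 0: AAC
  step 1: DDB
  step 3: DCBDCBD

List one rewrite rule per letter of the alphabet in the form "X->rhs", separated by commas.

  step 0 ⇒ step 1: AAC ⇒ D·D·B
    A ↦ D
    C ↦ B
    B ↦ A  (constrained at step 1)
    D ↦ DC  (constrained at step 1)

A->D, B->A, C->B, D->DC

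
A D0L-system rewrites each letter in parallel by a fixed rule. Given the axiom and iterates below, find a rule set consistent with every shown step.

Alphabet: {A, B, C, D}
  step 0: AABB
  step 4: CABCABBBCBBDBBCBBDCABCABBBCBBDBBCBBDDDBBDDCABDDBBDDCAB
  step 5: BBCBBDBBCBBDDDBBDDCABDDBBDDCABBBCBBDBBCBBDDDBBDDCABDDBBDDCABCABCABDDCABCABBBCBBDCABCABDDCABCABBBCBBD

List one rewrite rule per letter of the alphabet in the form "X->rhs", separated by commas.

A->CBB, B->D, C->BB, D->CAB

  step 4 ⇒ step 5: CABCABBBCBBDBBCBBDCABCABBBCBBDBBCBBDDDBBDDCABDDBBDDCAB ⇒ BB·CBB·D·BB·CBB·D·D·D·BB·D·D·CAB·D·D·BB·D·D·CAB·BB·CBB·D·BB·CBB·D·D·D·BB·D·D·CAB·D·D·BB·D·D·CAB·CAB·CAB·D·D·CAB·CAB·BB·CBB·D·CAB·CAB·D·D·CAB·CAB·BB·CBB·D
    A ↦ CBB
    B ↦ D
    C ↦ BB
    D ↦ CAB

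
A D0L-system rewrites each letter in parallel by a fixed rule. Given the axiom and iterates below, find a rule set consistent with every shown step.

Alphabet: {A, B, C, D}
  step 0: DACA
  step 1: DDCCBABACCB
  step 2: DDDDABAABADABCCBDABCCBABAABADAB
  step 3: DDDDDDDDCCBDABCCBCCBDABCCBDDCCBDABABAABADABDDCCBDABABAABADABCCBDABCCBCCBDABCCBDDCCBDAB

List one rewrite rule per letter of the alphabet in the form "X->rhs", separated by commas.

A->CCB, B->DAB, C->ABA, D->DD

  step 2 ⇒ step 3: DDDDABAABADABCCBDABCCBABAABADAB ⇒ DD·DD·DD·DD·CCB·DAB·CCB·CCB·DAB·CCB·DD·CCB·DAB·ABA·ABA·DAB·DD·CCB·DAB·ABA·ABA·DAB·CCB·DAB·CCB·CCB·DAB·CCB·DD·CCB·DAB
    A ↦ CCB
    B ↦ DAB
    C ↦ ABA
    D ↦ DD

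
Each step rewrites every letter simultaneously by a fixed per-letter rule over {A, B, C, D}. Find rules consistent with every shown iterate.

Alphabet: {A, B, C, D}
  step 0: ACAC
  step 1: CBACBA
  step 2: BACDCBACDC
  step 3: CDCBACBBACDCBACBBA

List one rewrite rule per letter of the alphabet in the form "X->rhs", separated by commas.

  step 2 ⇒ step 3: BACDCBACDC ⇒ CD·C·BA·CB·BA·CD·C·BA·CB·BA
    A ↦ C
    B ↦ CD
    C ↦ BA
    D ↦ CB

A->C, B->CD, C->BA, D->CB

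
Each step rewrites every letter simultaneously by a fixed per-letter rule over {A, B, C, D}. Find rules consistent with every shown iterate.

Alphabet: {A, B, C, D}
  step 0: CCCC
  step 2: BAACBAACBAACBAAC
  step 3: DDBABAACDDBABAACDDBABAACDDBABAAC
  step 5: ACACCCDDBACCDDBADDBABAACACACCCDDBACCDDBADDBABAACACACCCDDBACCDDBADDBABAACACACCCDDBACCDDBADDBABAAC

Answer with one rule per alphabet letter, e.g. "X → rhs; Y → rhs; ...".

  step 2 ⇒ step 3: BAACBAACBAACBAAC ⇒ DD·BA·BA·AC·DD·BA·BA·AC·DD·BA·BA·AC·DD·BA·BA·AC
    A ↦ BA
    B ↦ DD
    C ↦ AC
    D ↦ C  (constrained at step 3)

A->BA, B->DD, C->AC, D->C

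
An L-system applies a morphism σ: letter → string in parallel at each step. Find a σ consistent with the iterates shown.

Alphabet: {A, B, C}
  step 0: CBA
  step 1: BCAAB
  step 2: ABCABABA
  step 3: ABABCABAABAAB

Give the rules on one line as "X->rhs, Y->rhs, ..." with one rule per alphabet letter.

  step 2 ⇒ step 3: ABCABABA ⇒ AB·A·BC·AB·A·AB·A·AB
    A ↦ AB
    B ↦ A
    C ↦ BC

A->AB, B->A, C->BC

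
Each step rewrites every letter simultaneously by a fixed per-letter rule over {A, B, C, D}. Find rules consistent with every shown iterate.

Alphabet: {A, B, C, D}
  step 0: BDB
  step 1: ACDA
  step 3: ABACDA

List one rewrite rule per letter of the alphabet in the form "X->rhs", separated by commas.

  step 0 ⇒ step 1: BDB ⇒ A·CD·A
    B ↦ A
    D ↦ CD
    A ↦ B  (constrained at step 1)
    C ↦ A  (constrained at step 1)

A->B, B->A, C->A, D->CD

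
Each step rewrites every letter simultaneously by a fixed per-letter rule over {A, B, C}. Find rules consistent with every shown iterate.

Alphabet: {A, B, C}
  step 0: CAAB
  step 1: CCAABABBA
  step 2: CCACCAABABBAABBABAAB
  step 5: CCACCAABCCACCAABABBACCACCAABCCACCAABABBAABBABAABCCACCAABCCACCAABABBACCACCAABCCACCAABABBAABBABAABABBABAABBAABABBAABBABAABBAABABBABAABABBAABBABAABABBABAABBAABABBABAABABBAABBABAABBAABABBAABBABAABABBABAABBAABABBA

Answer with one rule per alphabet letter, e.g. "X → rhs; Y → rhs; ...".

A->AB, B->BA, C->CCA

  step 1 ⇒ step 2: CCAABABBA ⇒ CCA·CCA·AB·AB·BA·AB·BA·BA·AB
    A ↦ AB
    B ↦ BA
    C ↦ CCA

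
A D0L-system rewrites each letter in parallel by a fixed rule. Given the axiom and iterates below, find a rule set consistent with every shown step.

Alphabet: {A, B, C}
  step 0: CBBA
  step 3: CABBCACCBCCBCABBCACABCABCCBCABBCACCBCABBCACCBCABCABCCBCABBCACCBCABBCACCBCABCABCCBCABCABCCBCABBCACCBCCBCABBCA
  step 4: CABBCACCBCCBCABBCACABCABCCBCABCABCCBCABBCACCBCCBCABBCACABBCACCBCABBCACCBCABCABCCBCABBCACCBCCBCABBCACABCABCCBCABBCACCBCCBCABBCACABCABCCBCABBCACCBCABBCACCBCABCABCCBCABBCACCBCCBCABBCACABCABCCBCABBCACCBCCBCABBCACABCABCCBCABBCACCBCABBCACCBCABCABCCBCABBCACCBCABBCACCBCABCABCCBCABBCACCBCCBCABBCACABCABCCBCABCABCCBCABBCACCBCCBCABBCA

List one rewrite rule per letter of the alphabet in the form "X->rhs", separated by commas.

  step 3 ⇒ step 4: CABBCACCBCCBCABBCACABCABCCBCABBCACCBCABBCACCBCABCABCCBCABBCACCBCABBCACCBCABCABCCBCABCABCCBCABBCACCBCCBCABBCA ⇒ CAB·BCA·CCB·CCB·CAB·BCA·CAB·CAB·CCB·CAB·CAB·CCB·CAB·BCA·CCB·CCB·CAB·BCA·CAB·BCA·CCB·CAB·BCA·CCB·CAB·CAB·CCB·CAB·BCA·CCB·CCB·CAB·BCA·CAB·CAB·CCB·CAB·BCA·CCB·CCB·CAB·BCA·CAB·CAB·CCB·CAB·BCA·CCB·CAB·BCA·CCB·CAB·CAB·CCB·CAB·BCA·CCB·CCB·CAB·BCA·CAB·CAB·CCB·CAB·BCA·CCB·CCB·CAB·BCA·CAB·CAB·CCB·CAB·BCA·CCB·CAB·BCA·CCB·CAB·CAB·CCB·CAB·BCA·CCB·CAB·BCA·CCB·CAB·CAB·CCB·CAB·BCA·CCB·CCB·CAB·BCA·CAB·CAB·CCB·CAB·CAB·CCB·CAB·BCA·CCB·CCB·CAB·BCA
    A ↦ BCA
    B ↦ CCB
    C ↦ CAB

A->BCA, B->CCB, C->CAB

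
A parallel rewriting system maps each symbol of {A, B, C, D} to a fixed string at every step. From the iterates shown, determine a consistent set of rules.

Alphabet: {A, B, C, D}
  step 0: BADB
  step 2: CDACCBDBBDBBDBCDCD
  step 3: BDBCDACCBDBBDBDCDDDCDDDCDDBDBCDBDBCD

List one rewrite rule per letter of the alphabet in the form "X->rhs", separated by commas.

  step 2 ⇒ step 3: CDACCBDBBDBBDBCDCD ⇒ BDB·CD·ACC·BDB·BDB·D·CD·D·D·CD·D·D·CD·D·BDB·CD·BDB·CD
    A ↦ ACC
    B ↦ D
    C ↦ BDB
    D ↦ CD

A->ACC, B->D, C->BDB, D->CD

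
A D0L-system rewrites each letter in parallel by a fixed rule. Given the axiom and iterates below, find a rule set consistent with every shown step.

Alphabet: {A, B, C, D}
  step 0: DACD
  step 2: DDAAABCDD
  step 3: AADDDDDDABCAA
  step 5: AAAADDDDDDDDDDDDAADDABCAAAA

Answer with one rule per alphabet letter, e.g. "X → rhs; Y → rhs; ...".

A->DD, B->A, C->BC, D->A

  step 2 ⇒ step 3: DDAAABCDD ⇒ A·A·DD·DD·DD·A·BC·A·A
    A ↦ DD
    B ↦ A
    C ↦ BC
    D ↦ A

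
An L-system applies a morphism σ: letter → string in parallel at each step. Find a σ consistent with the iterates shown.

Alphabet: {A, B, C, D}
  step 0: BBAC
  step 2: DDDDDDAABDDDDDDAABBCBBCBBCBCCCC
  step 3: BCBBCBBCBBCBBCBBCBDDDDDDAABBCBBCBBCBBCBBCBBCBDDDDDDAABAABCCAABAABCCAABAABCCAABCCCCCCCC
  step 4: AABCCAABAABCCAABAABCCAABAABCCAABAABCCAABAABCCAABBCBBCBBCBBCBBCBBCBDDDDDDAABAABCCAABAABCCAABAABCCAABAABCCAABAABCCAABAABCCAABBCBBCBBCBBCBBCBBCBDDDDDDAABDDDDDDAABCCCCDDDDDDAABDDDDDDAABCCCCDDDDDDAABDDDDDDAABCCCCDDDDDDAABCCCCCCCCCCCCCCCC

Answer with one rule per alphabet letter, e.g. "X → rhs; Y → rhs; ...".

A->DDD, B->AAB, C->CC, D->BCB

  step 3 ⇒ step 4: BCBBCBBCBBCBBCBBCBDDDDDDAABBCBBCBBCBBCBBCBBCBDDDDDDAABAABCCAABAABCCAABAABCCAABCCCCCCCC ⇒ AAB·CC·AAB·AAB·CC·AAB·AAB·CC·AAB·AAB·CC·AAB·AAB·CC·AAB·AAB·CC·AAB·BCB·BCB·BCB·BCB·BCB·BCB·DDD·DDD·AAB·AAB·CC·AAB·AAB·CC·AAB·AAB·CC·AAB·AAB·CC·AAB·AAB·CC·AAB·AAB·CC·AAB·BCB·BCB·BCB·BCB·BCB·BCB·DDD·DDD·AAB·DDD·DDD·AAB·CC·CC·DDD·DDD·AAB·DDD·DDD·AAB·CC·CC·DDD·DDD·AAB·DDD·DDD·AAB·CC·CC·DDD·DDD·AAB·CC·CC·CC·CC·CC·CC·CC·CC
    A ↦ DDD
    B ↦ AAB
    C ↦ CC
    D ↦ BCB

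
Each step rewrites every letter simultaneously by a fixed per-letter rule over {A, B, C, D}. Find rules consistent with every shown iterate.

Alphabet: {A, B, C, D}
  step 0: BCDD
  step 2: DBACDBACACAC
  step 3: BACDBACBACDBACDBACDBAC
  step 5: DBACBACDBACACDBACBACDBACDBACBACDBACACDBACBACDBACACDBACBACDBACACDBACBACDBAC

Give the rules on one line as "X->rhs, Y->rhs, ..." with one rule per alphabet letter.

  step 2 ⇒ step 3: DBACDBACACAC ⇒ B·AC·DB·AC·B·AC·DB·AC·DB·AC·DB·AC
    A ↦ DB
    B ↦ AC
    C ↦ AC
    D ↦ B

A->DB, B->AC, C->AC, D->B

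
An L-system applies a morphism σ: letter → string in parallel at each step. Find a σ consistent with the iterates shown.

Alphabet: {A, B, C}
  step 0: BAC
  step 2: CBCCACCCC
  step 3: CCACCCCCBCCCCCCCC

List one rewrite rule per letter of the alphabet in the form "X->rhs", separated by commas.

A->CB, B->A, C->CC

  step 2 ⇒ step 3: CBCCACCCC ⇒ CC·A·CC·CC·CB·CC·CC·CC·CC
    A ↦ CB
    B ↦ A
    C ↦ CC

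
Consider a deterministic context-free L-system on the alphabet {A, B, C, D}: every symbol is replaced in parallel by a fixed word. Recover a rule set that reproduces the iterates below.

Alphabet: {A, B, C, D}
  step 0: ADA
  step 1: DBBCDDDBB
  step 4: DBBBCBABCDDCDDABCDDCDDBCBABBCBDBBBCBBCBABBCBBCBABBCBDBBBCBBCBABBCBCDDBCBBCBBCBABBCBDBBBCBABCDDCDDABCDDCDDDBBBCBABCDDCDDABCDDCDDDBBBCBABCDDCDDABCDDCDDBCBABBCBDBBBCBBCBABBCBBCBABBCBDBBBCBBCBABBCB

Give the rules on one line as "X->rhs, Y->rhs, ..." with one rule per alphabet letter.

  step 0 ⇒ step 1: ADA ⇒ DBB·CDD·DBB
    A ↦ DBB
    D ↦ CDD
    B ↦ BCB  (constrained at step 1)
    C ↦ AB  (constrained at step 1)

A->DBB, B->BCB, C->AB, D->CDD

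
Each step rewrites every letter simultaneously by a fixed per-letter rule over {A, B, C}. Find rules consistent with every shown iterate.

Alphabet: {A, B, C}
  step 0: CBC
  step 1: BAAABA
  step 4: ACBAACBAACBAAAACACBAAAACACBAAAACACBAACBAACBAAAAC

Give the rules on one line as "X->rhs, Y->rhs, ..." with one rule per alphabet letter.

  step 0 ⇒ step 1: CBC ⇒ BA·AA·BA
    B ↦ AA
    C ↦ BA
    A ↦ AC  (constrained at step 1)

A->AC, B->AA, C->BA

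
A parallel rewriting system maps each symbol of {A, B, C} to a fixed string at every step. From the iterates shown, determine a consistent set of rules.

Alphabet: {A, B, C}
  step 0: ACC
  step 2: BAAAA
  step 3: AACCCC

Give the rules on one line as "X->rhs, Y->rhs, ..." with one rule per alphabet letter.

A->C, B->AA, C->B

  step 2 ⇒ step 3: BAAAA ⇒ AA·C·C·C·C
    A ↦ C
    B ↦ AA
    C ↦ B  (constrained at step 0)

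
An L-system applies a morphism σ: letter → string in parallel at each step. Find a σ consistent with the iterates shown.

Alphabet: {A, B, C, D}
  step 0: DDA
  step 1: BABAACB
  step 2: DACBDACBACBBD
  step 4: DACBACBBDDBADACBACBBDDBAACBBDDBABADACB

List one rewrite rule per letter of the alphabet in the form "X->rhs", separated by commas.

  step 1 ⇒ step 2: BABAACB ⇒ D·ACB·D·ACB·ACB·B·D
    A ↦ ACB
    B ↦ D
    C ↦ B
  step 0 ⇒ step 1: DDA ⇒ BA·BA·ACB
    D ↦ BA

A->ACB, B->D, C->B, D->BA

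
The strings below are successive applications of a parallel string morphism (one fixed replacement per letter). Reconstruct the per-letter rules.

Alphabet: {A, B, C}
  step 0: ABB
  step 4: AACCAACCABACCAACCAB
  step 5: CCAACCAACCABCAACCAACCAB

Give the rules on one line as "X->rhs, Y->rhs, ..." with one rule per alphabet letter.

  step 4 ⇒ step 5: AACCAACCABACCAACCAB ⇒ C·C·A·A·C·C·A·A·C·CAB·C·A·A·C·C·A·A·C·CAB
    A ↦ C
    B ↦ CAB
    C ↦ A

A->C, B->CAB, C->A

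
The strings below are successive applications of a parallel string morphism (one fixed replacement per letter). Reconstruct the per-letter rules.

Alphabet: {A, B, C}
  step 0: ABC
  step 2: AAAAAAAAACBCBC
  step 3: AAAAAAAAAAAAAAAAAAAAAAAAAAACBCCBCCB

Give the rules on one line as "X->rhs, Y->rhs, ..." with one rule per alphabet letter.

A->AAA, B->C, C->CB

  step 2 ⇒ step 3: AAAAAAAAACBCBC ⇒ AAA·AAA·AAA·AAA·AAA·AAA·AAA·AAA·AAA·CB·C·CB·C·CB
    A ↦ AAA
    B ↦ C
    C ↦ CB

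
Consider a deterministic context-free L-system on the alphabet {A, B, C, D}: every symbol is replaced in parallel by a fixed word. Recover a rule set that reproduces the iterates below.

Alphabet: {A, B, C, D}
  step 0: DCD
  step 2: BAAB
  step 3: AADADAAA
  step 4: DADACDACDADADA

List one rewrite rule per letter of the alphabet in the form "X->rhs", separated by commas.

A->DA, B->AA, C->B, D->C

  step 3 ⇒ step 4: AADADAAA ⇒ DA·DA·C·DA·C·DA·DA·DA
    A ↦ DA
    D ↦ C
  step 2 ⇒ step 3: BAAB ⇒ AA·DA·DA·AA
    B ↦ AA
    C ↦ B  (constrained at step 0)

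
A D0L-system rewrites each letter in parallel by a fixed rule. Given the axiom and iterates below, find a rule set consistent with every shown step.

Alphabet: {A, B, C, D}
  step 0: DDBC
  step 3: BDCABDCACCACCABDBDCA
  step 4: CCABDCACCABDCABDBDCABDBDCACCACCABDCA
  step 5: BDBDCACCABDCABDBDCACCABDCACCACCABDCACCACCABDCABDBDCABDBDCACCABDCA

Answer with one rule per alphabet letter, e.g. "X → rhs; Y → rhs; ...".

  step 4 ⇒ step 5: CCABDCACCABDCABDBDCABDBDCACCACCABDCA ⇒ BD·BD·CA·CC·A·BD·CA·BD·BD·CA·CC·A·BD·CA·CC·A·CC·A·BD·CA·CC·A·CC·A·BD·CA·BD·BD·CA·BD·BD·CA·CC·A·BD·CA
    A ↦ CA
    B ↦ CC
    C ↦ BD
    D ↦ A

A->CA, B->CC, C->BD, D->A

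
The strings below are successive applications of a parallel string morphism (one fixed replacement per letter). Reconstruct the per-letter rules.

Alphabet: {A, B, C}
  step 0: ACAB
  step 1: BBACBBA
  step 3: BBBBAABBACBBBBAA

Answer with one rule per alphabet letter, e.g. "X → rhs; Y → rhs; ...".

  step 0 ⇒ step 1: ACAB ⇒ BB·AC·BB·A
    A ↦ BB
    B ↦ A
    C ↦ AC

A->BB, B->A, C->AC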